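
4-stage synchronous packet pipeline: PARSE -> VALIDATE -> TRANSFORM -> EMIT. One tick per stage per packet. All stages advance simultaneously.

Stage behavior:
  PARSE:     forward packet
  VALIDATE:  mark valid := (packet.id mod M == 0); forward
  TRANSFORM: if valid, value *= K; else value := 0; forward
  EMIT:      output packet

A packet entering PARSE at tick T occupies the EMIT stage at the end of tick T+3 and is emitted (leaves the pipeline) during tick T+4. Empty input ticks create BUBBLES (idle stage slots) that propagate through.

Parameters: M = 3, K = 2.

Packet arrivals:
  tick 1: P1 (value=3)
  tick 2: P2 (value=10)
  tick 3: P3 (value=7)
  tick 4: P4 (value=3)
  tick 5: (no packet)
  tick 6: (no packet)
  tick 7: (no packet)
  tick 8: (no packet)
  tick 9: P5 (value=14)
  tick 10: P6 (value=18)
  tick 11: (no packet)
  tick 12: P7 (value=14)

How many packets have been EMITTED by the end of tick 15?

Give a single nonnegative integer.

Answer: 6

Derivation:
Tick 1: [PARSE:P1(v=3,ok=F), VALIDATE:-, TRANSFORM:-, EMIT:-] out:-; in:P1
Tick 2: [PARSE:P2(v=10,ok=F), VALIDATE:P1(v=3,ok=F), TRANSFORM:-, EMIT:-] out:-; in:P2
Tick 3: [PARSE:P3(v=7,ok=F), VALIDATE:P2(v=10,ok=F), TRANSFORM:P1(v=0,ok=F), EMIT:-] out:-; in:P3
Tick 4: [PARSE:P4(v=3,ok=F), VALIDATE:P3(v=7,ok=T), TRANSFORM:P2(v=0,ok=F), EMIT:P1(v=0,ok=F)] out:-; in:P4
Tick 5: [PARSE:-, VALIDATE:P4(v=3,ok=F), TRANSFORM:P3(v=14,ok=T), EMIT:P2(v=0,ok=F)] out:P1(v=0); in:-
Tick 6: [PARSE:-, VALIDATE:-, TRANSFORM:P4(v=0,ok=F), EMIT:P3(v=14,ok=T)] out:P2(v=0); in:-
Tick 7: [PARSE:-, VALIDATE:-, TRANSFORM:-, EMIT:P4(v=0,ok=F)] out:P3(v=14); in:-
Tick 8: [PARSE:-, VALIDATE:-, TRANSFORM:-, EMIT:-] out:P4(v=0); in:-
Tick 9: [PARSE:P5(v=14,ok=F), VALIDATE:-, TRANSFORM:-, EMIT:-] out:-; in:P5
Tick 10: [PARSE:P6(v=18,ok=F), VALIDATE:P5(v=14,ok=F), TRANSFORM:-, EMIT:-] out:-; in:P6
Tick 11: [PARSE:-, VALIDATE:P6(v=18,ok=T), TRANSFORM:P5(v=0,ok=F), EMIT:-] out:-; in:-
Tick 12: [PARSE:P7(v=14,ok=F), VALIDATE:-, TRANSFORM:P6(v=36,ok=T), EMIT:P5(v=0,ok=F)] out:-; in:P7
Tick 13: [PARSE:-, VALIDATE:P7(v=14,ok=F), TRANSFORM:-, EMIT:P6(v=36,ok=T)] out:P5(v=0); in:-
Tick 14: [PARSE:-, VALIDATE:-, TRANSFORM:P7(v=0,ok=F), EMIT:-] out:P6(v=36); in:-
Tick 15: [PARSE:-, VALIDATE:-, TRANSFORM:-, EMIT:P7(v=0,ok=F)] out:-; in:-
Emitted by tick 15: ['P1', 'P2', 'P3', 'P4', 'P5', 'P6']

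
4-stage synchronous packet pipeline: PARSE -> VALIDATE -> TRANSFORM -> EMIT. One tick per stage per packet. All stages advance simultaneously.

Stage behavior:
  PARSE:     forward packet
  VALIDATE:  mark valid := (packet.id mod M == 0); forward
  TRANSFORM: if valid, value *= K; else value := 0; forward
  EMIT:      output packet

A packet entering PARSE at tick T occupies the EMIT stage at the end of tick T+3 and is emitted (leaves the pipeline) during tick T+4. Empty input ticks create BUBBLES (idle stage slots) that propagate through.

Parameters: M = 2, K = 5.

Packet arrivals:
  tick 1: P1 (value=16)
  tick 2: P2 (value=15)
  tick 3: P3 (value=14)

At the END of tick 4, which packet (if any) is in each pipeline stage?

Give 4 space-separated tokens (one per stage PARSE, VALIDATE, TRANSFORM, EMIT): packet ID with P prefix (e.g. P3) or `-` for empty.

Tick 1: [PARSE:P1(v=16,ok=F), VALIDATE:-, TRANSFORM:-, EMIT:-] out:-; in:P1
Tick 2: [PARSE:P2(v=15,ok=F), VALIDATE:P1(v=16,ok=F), TRANSFORM:-, EMIT:-] out:-; in:P2
Tick 3: [PARSE:P3(v=14,ok=F), VALIDATE:P2(v=15,ok=T), TRANSFORM:P1(v=0,ok=F), EMIT:-] out:-; in:P3
Tick 4: [PARSE:-, VALIDATE:P3(v=14,ok=F), TRANSFORM:P2(v=75,ok=T), EMIT:P1(v=0,ok=F)] out:-; in:-
At end of tick 4: ['-', 'P3', 'P2', 'P1']

Answer: - P3 P2 P1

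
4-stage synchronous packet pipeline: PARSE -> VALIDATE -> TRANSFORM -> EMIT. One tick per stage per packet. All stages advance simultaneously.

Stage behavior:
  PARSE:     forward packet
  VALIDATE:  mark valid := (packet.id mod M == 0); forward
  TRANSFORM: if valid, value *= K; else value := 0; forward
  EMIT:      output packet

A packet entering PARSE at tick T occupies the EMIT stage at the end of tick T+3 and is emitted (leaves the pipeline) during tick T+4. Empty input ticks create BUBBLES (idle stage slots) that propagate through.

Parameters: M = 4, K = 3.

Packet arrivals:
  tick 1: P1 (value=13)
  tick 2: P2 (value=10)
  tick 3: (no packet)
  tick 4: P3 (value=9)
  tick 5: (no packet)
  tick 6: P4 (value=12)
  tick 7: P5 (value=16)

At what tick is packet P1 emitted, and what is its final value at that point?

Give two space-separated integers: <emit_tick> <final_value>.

Answer: 5 0

Derivation:
Tick 1: [PARSE:P1(v=13,ok=F), VALIDATE:-, TRANSFORM:-, EMIT:-] out:-; in:P1
Tick 2: [PARSE:P2(v=10,ok=F), VALIDATE:P1(v=13,ok=F), TRANSFORM:-, EMIT:-] out:-; in:P2
Tick 3: [PARSE:-, VALIDATE:P2(v=10,ok=F), TRANSFORM:P1(v=0,ok=F), EMIT:-] out:-; in:-
Tick 4: [PARSE:P3(v=9,ok=F), VALIDATE:-, TRANSFORM:P2(v=0,ok=F), EMIT:P1(v=0,ok=F)] out:-; in:P3
Tick 5: [PARSE:-, VALIDATE:P3(v=9,ok=F), TRANSFORM:-, EMIT:P2(v=0,ok=F)] out:P1(v=0); in:-
Tick 6: [PARSE:P4(v=12,ok=F), VALIDATE:-, TRANSFORM:P3(v=0,ok=F), EMIT:-] out:P2(v=0); in:P4
Tick 7: [PARSE:P5(v=16,ok=F), VALIDATE:P4(v=12,ok=T), TRANSFORM:-, EMIT:P3(v=0,ok=F)] out:-; in:P5
Tick 8: [PARSE:-, VALIDATE:P5(v=16,ok=F), TRANSFORM:P4(v=36,ok=T), EMIT:-] out:P3(v=0); in:-
Tick 9: [PARSE:-, VALIDATE:-, TRANSFORM:P5(v=0,ok=F), EMIT:P4(v=36,ok=T)] out:-; in:-
Tick 10: [PARSE:-, VALIDATE:-, TRANSFORM:-, EMIT:P5(v=0,ok=F)] out:P4(v=36); in:-
Tick 11: [PARSE:-, VALIDATE:-, TRANSFORM:-, EMIT:-] out:P5(v=0); in:-
P1: arrives tick 1, valid=False (id=1, id%4=1), emit tick 5, final value 0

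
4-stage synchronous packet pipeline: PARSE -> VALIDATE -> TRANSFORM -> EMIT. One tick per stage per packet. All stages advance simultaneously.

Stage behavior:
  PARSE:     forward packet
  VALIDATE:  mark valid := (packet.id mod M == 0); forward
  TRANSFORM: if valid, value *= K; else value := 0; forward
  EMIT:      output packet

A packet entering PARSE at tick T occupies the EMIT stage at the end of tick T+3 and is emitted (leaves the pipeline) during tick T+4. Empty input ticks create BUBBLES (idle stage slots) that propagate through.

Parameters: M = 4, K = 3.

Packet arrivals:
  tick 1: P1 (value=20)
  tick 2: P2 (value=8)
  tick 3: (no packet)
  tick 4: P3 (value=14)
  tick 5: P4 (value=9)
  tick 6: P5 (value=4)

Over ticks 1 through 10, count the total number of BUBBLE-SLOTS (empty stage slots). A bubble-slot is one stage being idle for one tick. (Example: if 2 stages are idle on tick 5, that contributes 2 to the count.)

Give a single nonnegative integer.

Answer: 20

Derivation:
Tick 1: [PARSE:P1(v=20,ok=F), VALIDATE:-, TRANSFORM:-, EMIT:-] out:-; bubbles=3
Tick 2: [PARSE:P2(v=8,ok=F), VALIDATE:P1(v=20,ok=F), TRANSFORM:-, EMIT:-] out:-; bubbles=2
Tick 3: [PARSE:-, VALIDATE:P2(v=8,ok=F), TRANSFORM:P1(v=0,ok=F), EMIT:-] out:-; bubbles=2
Tick 4: [PARSE:P3(v=14,ok=F), VALIDATE:-, TRANSFORM:P2(v=0,ok=F), EMIT:P1(v=0,ok=F)] out:-; bubbles=1
Tick 5: [PARSE:P4(v=9,ok=F), VALIDATE:P3(v=14,ok=F), TRANSFORM:-, EMIT:P2(v=0,ok=F)] out:P1(v=0); bubbles=1
Tick 6: [PARSE:P5(v=4,ok=F), VALIDATE:P4(v=9,ok=T), TRANSFORM:P3(v=0,ok=F), EMIT:-] out:P2(v=0); bubbles=1
Tick 7: [PARSE:-, VALIDATE:P5(v=4,ok=F), TRANSFORM:P4(v=27,ok=T), EMIT:P3(v=0,ok=F)] out:-; bubbles=1
Tick 8: [PARSE:-, VALIDATE:-, TRANSFORM:P5(v=0,ok=F), EMIT:P4(v=27,ok=T)] out:P3(v=0); bubbles=2
Tick 9: [PARSE:-, VALIDATE:-, TRANSFORM:-, EMIT:P5(v=0,ok=F)] out:P4(v=27); bubbles=3
Tick 10: [PARSE:-, VALIDATE:-, TRANSFORM:-, EMIT:-] out:P5(v=0); bubbles=4
Total bubble-slots: 20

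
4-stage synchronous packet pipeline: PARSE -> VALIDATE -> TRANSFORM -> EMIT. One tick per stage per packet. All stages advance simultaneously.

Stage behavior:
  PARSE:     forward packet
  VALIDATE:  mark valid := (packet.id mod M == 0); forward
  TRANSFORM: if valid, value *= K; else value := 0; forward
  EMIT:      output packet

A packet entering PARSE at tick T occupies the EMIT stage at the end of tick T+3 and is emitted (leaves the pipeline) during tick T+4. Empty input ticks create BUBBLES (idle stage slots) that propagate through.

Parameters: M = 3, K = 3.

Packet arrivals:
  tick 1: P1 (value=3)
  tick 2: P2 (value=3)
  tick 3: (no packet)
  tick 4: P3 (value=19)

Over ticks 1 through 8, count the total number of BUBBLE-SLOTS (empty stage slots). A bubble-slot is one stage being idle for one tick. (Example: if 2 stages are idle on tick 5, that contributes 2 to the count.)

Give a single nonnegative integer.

Answer: 20

Derivation:
Tick 1: [PARSE:P1(v=3,ok=F), VALIDATE:-, TRANSFORM:-, EMIT:-] out:-; bubbles=3
Tick 2: [PARSE:P2(v=3,ok=F), VALIDATE:P1(v=3,ok=F), TRANSFORM:-, EMIT:-] out:-; bubbles=2
Tick 3: [PARSE:-, VALIDATE:P2(v=3,ok=F), TRANSFORM:P1(v=0,ok=F), EMIT:-] out:-; bubbles=2
Tick 4: [PARSE:P3(v=19,ok=F), VALIDATE:-, TRANSFORM:P2(v=0,ok=F), EMIT:P1(v=0,ok=F)] out:-; bubbles=1
Tick 5: [PARSE:-, VALIDATE:P3(v=19,ok=T), TRANSFORM:-, EMIT:P2(v=0,ok=F)] out:P1(v=0); bubbles=2
Tick 6: [PARSE:-, VALIDATE:-, TRANSFORM:P3(v=57,ok=T), EMIT:-] out:P2(v=0); bubbles=3
Tick 7: [PARSE:-, VALIDATE:-, TRANSFORM:-, EMIT:P3(v=57,ok=T)] out:-; bubbles=3
Tick 8: [PARSE:-, VALIDATE:-, TRANSFORM:-, EMIT:-] out:P3(v=57); bubbles=4
Total bubble-slots: 20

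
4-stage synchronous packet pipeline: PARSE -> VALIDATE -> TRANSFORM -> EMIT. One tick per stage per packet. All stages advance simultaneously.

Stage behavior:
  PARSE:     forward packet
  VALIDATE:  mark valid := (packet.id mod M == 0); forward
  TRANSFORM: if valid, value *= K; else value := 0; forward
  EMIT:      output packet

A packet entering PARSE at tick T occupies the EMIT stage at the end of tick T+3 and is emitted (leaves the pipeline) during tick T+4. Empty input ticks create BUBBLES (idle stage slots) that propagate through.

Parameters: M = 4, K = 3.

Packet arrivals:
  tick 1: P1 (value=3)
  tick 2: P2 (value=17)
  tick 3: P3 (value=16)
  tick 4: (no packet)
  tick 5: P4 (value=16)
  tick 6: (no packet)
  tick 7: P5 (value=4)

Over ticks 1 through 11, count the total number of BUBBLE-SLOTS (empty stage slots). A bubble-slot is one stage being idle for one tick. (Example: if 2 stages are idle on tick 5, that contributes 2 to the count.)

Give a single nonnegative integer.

Tick 1: [PARSE:P1(v=3,ok=F), VALIDATE:-, TRANSFORM:-, EMIT:-] out:-; bubbles=3
Tick 2: [PARSE:P2(v=17,ok=F), VALIDATE:P1(v=3,ok=F), TRANSFORM:-, EMIT:-] out:-; bubbles=2
Tick 3: [PARSE:P3(v=16,ok=F), VALIDATE:P2(v=17,ok=F), TRANSFORM:P1(v=0,ok=F), EMIT:-] out:-; bubbles=1
Tick 4: [PARSE:-, VALIDATE:P3(v=16,ok=F), TRANSFORM:P2(v=0,ok=F), EMIT:P1(v=0,ok=F)] out:-; bubbles=1
Tick 5: [PARSE:P4(v=16,ok=F), VALIDATE:-, TRANSFORM:P3(v=0,ok=F), EMIT:P2(v=0,ok=F)] out:P1(v=0); bubbles=1
Tick 6: [PARSE:-, VALIDATE:P4(v=16,ok=T), TRANSFORM:-, EMIT:P3(v=0,ok=F)] out:P2(v=0); bubbles=2
Tick 7: [PARSE:P5(v=4,ok=F), VALIDATE:-, TRANSFORM:P4(v=48,ok=T), EMIT:-] out:P3(v=0); bubbles=2
Tick 8: [PARSE:-, VALIDATE:P5(v=4,ok=F), TRANSFORM:-, EMIT:P4(v=48,ok=T)] out:-; bubbles=2
Tick 9: [PARSE:-, VALIDATE:-, TRANSFORM:P5(v=0,ok=F), EMIT:-] out:P4(v=48); bubbles=3
Tick 10: [PARSE:-, VALIDATE:-, TRANSFORM:-, EMIT:P5(v=0,ok=F)] out:-; bubbles=3
Tick 11: [PARSE:-, VALIDATE:-, TRANSFORM:-, EMIT:-] out:P5(v=0); bubbles=4
Total bubble-slots: 24

Answer: 24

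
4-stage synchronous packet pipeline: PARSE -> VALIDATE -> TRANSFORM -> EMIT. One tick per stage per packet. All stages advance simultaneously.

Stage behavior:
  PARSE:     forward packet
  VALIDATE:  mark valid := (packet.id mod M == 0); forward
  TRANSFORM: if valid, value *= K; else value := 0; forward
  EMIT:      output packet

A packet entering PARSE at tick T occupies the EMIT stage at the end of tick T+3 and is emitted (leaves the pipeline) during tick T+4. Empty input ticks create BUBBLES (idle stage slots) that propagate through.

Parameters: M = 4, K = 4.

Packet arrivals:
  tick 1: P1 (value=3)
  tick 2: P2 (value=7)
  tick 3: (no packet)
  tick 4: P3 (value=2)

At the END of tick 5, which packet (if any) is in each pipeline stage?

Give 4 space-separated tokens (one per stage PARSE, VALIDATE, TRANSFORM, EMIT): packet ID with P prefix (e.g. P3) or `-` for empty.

Tick 1: [PARSE:P1(v=3,ok=F), VALIDATE:-, TRANSFORM:-, EMIT:-] out:-; in:P1
Tick 2: [PARSE:P2(v=7,ok=F), VALIDATE:P1(v=3,ok=F), TRANSFORM:-, EMIT:-] out:-; in:P2
Tick 3: [PARSE:-, VALIDATE:P2(v=7,ok=F), TRANSFORM:P1(v=0,ok=F), EMIT:-] out:-; in:-
Tick 4: [PARSE:P3(v=2,ok=F), VALIDATE:-, TRANSFORM:P2(v=0,ok=F), EMIT:P1(v=0,ok=F)] out:-; in:P3
Tick 5: [PARSE:-, VALIDATE:P3(v=2,ok=F), TRANSFORM:-, EMIT:P2(v=0,ok=F)] out:P1(v=0); in:-
At end of tick 5: ['-', 'P3', '-', 'P2']

Answer: - P3 - P2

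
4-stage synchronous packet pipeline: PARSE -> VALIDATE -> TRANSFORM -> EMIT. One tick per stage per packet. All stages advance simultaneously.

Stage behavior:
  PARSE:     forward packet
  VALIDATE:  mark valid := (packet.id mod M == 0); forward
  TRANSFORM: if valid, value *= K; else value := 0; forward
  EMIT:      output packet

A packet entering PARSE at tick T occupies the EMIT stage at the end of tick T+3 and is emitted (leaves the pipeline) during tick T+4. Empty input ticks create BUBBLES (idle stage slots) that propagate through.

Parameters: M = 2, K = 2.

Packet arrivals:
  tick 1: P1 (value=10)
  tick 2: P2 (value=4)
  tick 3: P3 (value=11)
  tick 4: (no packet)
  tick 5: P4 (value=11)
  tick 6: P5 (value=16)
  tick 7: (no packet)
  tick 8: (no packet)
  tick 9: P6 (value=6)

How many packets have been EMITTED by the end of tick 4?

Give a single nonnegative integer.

Answer: 0

Derivation:
Tick 1: [PARSE:P1(v=10,ok=F), VALIDATE:-, TRANSFORM:-, EMIT:-] out:-; in:P1
Tick 2: [PARSE:P2(v=4,ok=F), VALIDATE:P1(v=10,ok=F), TRANSFORM:-, EMIT:-] out:-; in:P2
Tick 3: [PARSE:P3(v=11,ok=F), VALIDATE:P2(v=4,ok=T), TRANSFORM:P1(v=0,ok=F), EMIT:-] out:-; in:P3
Tick 4: [PARSE:-, VALIDATE:P3(v=11,ok=F), TRANSFORM:P2(v=8,ok=T), EMIT:P1(v=0,ok=F)] out:-; in:-
Emitted by tick 4: []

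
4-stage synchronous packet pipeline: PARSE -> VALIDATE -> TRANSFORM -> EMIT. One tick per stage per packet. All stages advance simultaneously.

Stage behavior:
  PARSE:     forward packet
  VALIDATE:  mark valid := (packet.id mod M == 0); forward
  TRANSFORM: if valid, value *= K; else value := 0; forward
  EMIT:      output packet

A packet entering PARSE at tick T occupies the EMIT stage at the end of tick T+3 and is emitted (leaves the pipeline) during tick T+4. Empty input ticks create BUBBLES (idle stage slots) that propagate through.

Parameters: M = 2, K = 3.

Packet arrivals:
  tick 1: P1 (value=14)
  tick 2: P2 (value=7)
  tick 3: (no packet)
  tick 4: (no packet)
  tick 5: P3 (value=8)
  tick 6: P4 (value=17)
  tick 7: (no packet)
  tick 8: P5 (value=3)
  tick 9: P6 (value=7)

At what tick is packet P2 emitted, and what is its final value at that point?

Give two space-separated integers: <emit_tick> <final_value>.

Tick 1: [PARSE:P1(v=14,ok=F), VALIDATE:-, TRANSFORM:-, EMIT:-] out:-; in:P1
Tick 2: [PARSE:P2(v=7,ok=F), VALIDATE:P1(v=14,ok=F), TRANSFORM:-, EMIT:-] out:-; in:P2
Tick 3: [PARSE:-, VALIDATE:P2(v=7,ok=T), TRANSFORM:P1(v=0,ok=F), EMIT:-] out:-; in:-
Tick 4: [PARSE:-, VALIDATE:-, TRANSFORM:P2(v=21,ok=T), EMIT:P1(v=0,ok=F)] out:-; in:-
Tick 5: [PARSE:P3(v=8,ok=F), VALIDATE:-, TRANSFORM:-, EMIT:P2(v=21,ok=T)] out:P1(v=0); in:P3
Tick 6: [PARSE:P4(v=17,ok=F), VALIDATE:P3(v=8,ok=F), TRANSFORM:-, EMIT:-] out:P2(v=21); in:P4
Tick 7: [PARSE:-, VALIDATE:P4(v=17,ok=T), TRANSFORM:P3(v=0,ok=F), EMIT:-] out:-; in:-
Tick 8: [PARSE:P5(v=3,ok=F), VALIDATE:-, TRANSFORM:P4(v=51,ok=T), EMIT:P3(v=0,ok=F)] out:-; in:P5
Tick 9: [PARSE:P6(v=7,ok=F), VALIDATE:P5(v=3,ok=F), TRANSFORM:-, EMIT:P4(v=51,ok=T)] out:P3(v=0); in:P6
Tick 10: [PARSE:-, VALIDATE:P6(v=7,ok=T), TRANSFORM:P5(v=0,ok=F), EMIT:-] out:P4(v=51); in:-
Tick 11: [PARSE:-, VALIDATE:-, TRANSFORM:P6(v=21,ok=T), EMIT:P5(v=0,ok=F)] out:-; in:-
Tick 12: [PARSE:-, VALIDATE:-, TRANSFORM:-, EMIT:P6(v=21,ok=T)] out:P5(v=0); in:-
Tick 13: [PARSE:-, VALIDATE:-, TRANSFORM:-, EMIT:-] out:P6(v=21); in:-
P2: arrives tick 2, valid=True (id=2, id%2=0), emit tick 6, final value 21

Answer: 6 21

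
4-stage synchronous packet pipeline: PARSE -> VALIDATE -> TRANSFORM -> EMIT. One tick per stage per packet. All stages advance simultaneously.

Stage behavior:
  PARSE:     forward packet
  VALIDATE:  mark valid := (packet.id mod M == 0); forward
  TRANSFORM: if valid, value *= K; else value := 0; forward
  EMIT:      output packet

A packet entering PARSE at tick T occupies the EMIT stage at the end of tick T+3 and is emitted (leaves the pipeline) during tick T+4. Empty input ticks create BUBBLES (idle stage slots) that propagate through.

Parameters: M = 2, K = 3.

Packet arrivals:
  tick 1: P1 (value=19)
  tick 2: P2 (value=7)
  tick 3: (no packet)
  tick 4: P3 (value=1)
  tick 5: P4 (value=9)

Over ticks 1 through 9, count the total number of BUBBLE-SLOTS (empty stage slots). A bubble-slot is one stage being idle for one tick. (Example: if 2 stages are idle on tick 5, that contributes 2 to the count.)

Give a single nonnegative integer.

Tick 1: [PARSE:P1(v=19,ok=F), VALIDATE:-, TRANSFORM:-, EMIT:-] out:-; bubbles=3
Tick 2: [PARSE:P2(v=7,ok=F), VALIDATE:P1(v=19,ok=F), TRANSFORM:-, EMIT:-] out:-; bubbles=2
Tick 3: [PARSE:-, VALIDATE:P2(v=7,ok=T), TRANSFORM:P1(v=0,ok=F), EMIT:-] out:-; bubbles=2
Tick 4: [PARSE:P3(v=1,ok=F), VALIDATE:-, TRANSFORM:P2(v=21,ok=T), EMIT:P1(v=0,ok=F)] out:-; bubbles=1
Tick 5: [PARSE:P4(v=9,ok=F), VALIDATE:P3(v=1,ok=F), TRANSFORM:-, EMIT:P2(v=21,ok=T)] out:P1(v=0); bubbles=1
Tick 6: [PARSE:-, VALIDATE:P4(v=9,ok=T), TRANSFORM:P3(v=0,ok=F), EMIT:-] out:P2(v=21); bubbles=2
Tick 7: [PARSE:-, VALIDATE:-, TRANSFORM:P4(v=27,ok=T), EMIT:P3(v=0,ok=F)] out:-; bubbles=2
Tick 8: [PARSE:-, VALIDATE:-, TRANSFORM:-, EMIT:P4(v=27,ok=T)] out:P3(v=0); bubbles=3
Tick 9: [PARSE:-, VALIDATE:-, TRANSFORM:-, EMIT:-] out:P4(v=27); bubbles=4
Total bubble-slots: 20

Answer: 20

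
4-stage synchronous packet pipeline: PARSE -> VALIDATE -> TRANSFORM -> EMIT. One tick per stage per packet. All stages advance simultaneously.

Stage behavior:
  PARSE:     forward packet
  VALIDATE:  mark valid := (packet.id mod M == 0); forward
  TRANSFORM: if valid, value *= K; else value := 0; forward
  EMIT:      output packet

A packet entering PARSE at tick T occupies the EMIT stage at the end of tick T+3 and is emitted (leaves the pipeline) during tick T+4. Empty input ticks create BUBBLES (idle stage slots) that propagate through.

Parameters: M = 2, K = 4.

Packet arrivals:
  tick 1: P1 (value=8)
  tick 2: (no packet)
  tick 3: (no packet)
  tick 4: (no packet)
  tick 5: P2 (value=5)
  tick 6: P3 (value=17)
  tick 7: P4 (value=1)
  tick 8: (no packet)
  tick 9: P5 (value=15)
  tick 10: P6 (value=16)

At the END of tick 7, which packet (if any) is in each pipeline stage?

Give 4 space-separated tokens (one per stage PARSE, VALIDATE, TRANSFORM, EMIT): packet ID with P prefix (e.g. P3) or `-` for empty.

Answer: P4 P3 P2 -

Derivation:
Tick 1: [PARSE:P1(v=8,ok=F), VALIDATE:-, TRANSFORM:-, EMIT:-] out:-; in:P1
Tick 2: [PARSE:-, VALIDATE:P1(v=8,ok=F), TRANSFORM:-, EMIT:-] out:-; in:-
Tick 3: [PARSE:-, VALIDATE:-, TRANSFORM:P1(v=0,ok=F), EMIT:-] out:-; in:-
Tick 4: [PARSE:-, VALIDATE:-, TRANSFORM:-, EMIT:P1(v=0,ok=F)] out:-; in:-
Tick 5: [PARSE:P2(v=5,ok=F), VALIDATE:-, TRANSFORM:-, EMIT:-] out:P1(v=0); in:P2
Tick 6: [PARSE:P3(v=17,ok=F), VALIDATE:P2(v=5,ok=T), TRANSFORM:-, EMIT:-] out:-; in:P3
Tick 7: [PARSE:P4(v=1,ok=F), VALIDATE:P3(v=17,ok=F), TRANSFORM:P2(v=20,ok=T), EMIT:-] out:-; in:P4
At end of tick 7: ['P4', 'P3', 'P2', '-']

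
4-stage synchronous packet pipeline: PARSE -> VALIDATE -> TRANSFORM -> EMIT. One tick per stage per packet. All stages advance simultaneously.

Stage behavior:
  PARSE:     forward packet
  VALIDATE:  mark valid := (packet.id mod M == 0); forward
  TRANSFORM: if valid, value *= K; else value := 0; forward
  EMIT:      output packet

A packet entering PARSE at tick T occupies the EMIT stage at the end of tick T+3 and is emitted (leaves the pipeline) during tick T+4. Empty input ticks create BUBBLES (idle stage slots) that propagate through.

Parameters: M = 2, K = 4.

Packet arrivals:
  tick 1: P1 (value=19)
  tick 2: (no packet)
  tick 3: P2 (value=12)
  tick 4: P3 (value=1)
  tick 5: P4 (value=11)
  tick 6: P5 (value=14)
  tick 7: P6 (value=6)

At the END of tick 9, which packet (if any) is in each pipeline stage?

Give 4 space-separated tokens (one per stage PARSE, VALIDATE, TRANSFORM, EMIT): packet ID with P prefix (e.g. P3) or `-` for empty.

Answer: - - P6 P5

Derivation:
Tick 1: [PARSE:P1(v=19,ok=F), VALIDATE:-, TRANSFORM:-, EMIT:-] out:-; in:P1
Tick 2: [PARSE:-, VALIDATE:P1(v=19,ok=F), TRANSFORM:-, EMIT:-] out:-; in:-
Tick 3: [PARSE:P2(v=12,ok=F), VALIDATE:-, TRANSFORM:P1(v=0,ok=F), EMIT:-] out:-; in:P2
Tick 4: [PARSE:P3(v=1,ok=F), VALIDATE:P2(v=12,ok=T), TRANSFORM:-, EMIT:P1(v=0,ok=F)] out:-; in:P3
Tick 5: [PARSE:P4(v=11,ok=F), VALIDATE:P3(v=1,ok=F), TRANSFORM:P2(v=48,ok=T), EMIT:-] out:P1(v=0); in:P4
Tick 6: [PARSE:P5(v=14,ok=F), VALIDATE:P4(v=11,ok=T), TRANSFORM:P3(v=0,ok=F), EMIT:P2(v=48,ok=T)] out:-; in:P5
Tick 7: [PARSE:P6(v=6,ok=F), VALIDATE:P5(v=14,ok=F), TRANSFORM:P4(v=44,ok=T), EMIT:P3(v=0,ok=F)] out:P2(v=48); in:P6
Tick 8: [PARSE:-, VALIDATE:P6(v=6,ok=T), TRANSFORM:P5(v=0,ok=F), EMIT:P4(v=44,ok=T)] out:P3(v=0); in:-
Tick 9: [PARSE:-, VALIDATE:-, TRANSFORM:P6(v=24,ok=T), EMIT:P5(v=0,ok=F)] out:P4(v=44); in:-
At end of tick 9: ['-', '-', 'P6', 'P5']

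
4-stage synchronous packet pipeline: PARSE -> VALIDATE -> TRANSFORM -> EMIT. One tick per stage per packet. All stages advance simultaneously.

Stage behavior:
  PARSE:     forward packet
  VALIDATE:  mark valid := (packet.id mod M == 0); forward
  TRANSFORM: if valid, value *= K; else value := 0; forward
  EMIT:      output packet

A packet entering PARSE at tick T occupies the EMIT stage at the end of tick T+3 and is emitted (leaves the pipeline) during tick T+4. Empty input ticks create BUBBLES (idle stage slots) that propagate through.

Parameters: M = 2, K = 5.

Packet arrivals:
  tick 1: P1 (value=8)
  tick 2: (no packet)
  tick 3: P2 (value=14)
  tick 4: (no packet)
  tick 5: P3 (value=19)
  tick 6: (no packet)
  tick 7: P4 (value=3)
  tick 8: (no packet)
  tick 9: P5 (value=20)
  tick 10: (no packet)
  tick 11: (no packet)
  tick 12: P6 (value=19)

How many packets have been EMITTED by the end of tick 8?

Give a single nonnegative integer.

Tick 1: [PARSE:P1(v=8,ok=F), VALIDATE:-, TRANSFORM:-, EMIT:-] out:-; in:P1
Tick 2: [PARSE:-, VALIDATE:P1(v=8,ok=F), TRANSFORM:-, EMIT:-] out:-; in:-
Tick 3: [PARSE:P2(v=14,ok=F), VALIDATE:-, TRANSFORM:P1(v=0,ok=F), EMIT:-] out:-; in:P2
Tick 4: [PARSE:-, VALIDATE:P2(v=14,ok=T), TRANSFORM:-, EMIT:P1(v=0,ok=F)] out:-; in:-
Tick 5: [PARSE:P3(v=19,ok=F), VALIDATE:-, TRANSFORM:P2(v=70,ok=T), EMIT:-] out:P1(v=0); in:P3
Tick 6: [PARSE:-, VALIDATE:P3(v=19,ok=F), TRANSFORM:-, EMIT:P2(v=70,ok=T)] out:-; in:-
Tick 7: [PARSE:P4(v=3,ok=F), VALIDATE:-, TRANSFORM:P3(v=0,ok=F), EMIT:-] out:P2(v=70); in:P4
Tick 8: [PARSE:-, VALIDATE:P4(v=3,ok=T), TRANSFORM:-, EMIT:P3(v=0,ok=F)] out:-; in:-
Emitted by tick 8: ['P1', 'P2']

Answer: 2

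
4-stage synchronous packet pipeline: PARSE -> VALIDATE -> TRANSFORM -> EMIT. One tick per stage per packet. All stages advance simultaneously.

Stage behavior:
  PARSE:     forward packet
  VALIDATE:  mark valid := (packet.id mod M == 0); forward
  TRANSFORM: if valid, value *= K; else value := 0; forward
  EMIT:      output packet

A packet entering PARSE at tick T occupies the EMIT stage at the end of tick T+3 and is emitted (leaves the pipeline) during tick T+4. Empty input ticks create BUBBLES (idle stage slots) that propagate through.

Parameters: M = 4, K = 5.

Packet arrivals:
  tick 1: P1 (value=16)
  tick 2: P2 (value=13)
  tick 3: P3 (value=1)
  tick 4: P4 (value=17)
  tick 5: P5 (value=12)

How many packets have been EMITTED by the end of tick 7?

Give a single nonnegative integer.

Answer: 3

Derivation:
Tick 1: [PARSE:P1(v=16,ok=F), VALIDATE:-, TRANSFORM:-, EMIT:-] out:-; in:P1
Tick 2: [PARSE:P2(v=13,ok=F), VALIDATE:P1(v=16,ok=F), TRANSFORM:-, EMIT:-] out:-; in:P2
Tick 3: [PARSE:P3(v=1,ok=F), VALIDATE:P2(v=13,ok=F), TRANSFORM:P1(v=0,ok=F), EMIT:-] out:-; in:P3
Tick 4: [PARSE:P4(v=17,ok=F), VALIDATE:P3(v=1,ok=F), TRANSFORM:P2(v=0,ok=F), EMIT:P1(v=0,ok=F)] out:-; in:P4
Tick 5: [PARSE:P5(v=12,ok=F), VALIDATE:P4(v=17,ok=T), TRANSFORM:P3(v=0,ok=F), EMIT:P2(v=0,ok=F)] out:P1(v=0); in:P5
Tick 6: [PARSE:-, VALIDATE:P5(v=12,ok=F), TRANSFORM:P4(v=85,ok=T), EMIT:P3(v=0,ok=F)] out:P2(v=0); in:-
Tick 7: [PARSE:-, VALIDATE:-, TRANSFORM:P5(v=0,ok=F), EMIT:P4(v=85,ok=T)] out:P3(v=0); in:-
Emitted by tick 7: ['P1', 'P2', 'P3']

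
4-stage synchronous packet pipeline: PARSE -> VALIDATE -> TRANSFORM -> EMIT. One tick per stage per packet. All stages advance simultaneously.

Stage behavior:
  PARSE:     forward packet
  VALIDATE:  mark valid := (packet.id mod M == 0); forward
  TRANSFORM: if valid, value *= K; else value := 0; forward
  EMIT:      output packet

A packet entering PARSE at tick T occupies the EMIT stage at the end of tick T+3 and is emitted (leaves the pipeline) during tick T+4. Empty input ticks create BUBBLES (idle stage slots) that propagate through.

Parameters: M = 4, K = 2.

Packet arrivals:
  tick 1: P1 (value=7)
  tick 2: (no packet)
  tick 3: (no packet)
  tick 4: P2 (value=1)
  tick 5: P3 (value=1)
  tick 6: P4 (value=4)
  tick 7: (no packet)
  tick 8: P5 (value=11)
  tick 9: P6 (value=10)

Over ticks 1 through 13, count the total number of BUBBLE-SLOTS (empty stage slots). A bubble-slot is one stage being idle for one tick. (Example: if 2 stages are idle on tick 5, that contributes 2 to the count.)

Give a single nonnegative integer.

Answer: 28

Derivation:
Tick 1: [PARSE:P1(v=7,ok=F), VALIDATE:-, TRANSFORM:-, EMIT:-] out:-; bubbles=3
Tick 2: [PARSE:-, VALIDATE:P1(v=7,ok=F), TRANSFORM:-, EMIT:-] out:-; bubbles=3
Tick 3: [PARSE:-, VALIDATE:-, TRANSFORM:P1(v=0,ok=F), EMIT:-] out:-; bubbles=3
Tick 4: [PARSE:P2(v=1,ok=F), VALIDATE:-, TRANSFORM:-, EMIT:P1(v=0,ok=F)] out:-; bubbles=2
Tick 5: [PARSE:P3(v=1,ok=F), VALIDATE:P2(v=1,ok=F), TRANSFORM:-, EMIT:-] out:P1(v=0); bubbles=2
Tick 6: [PARSE:P4(v=4,ok=F), VALIDATE:P3(v=1,ok=F), TRANSFORM:P2(v=0,ok=F), EMIT:-] out:-; bubbles=1
Tick 7: [PARSE:-, VALIDATE:P4(v=4,ok=T), TRANSFORM:P3(v=0,ok=F), EMIT:P2(v=0,ok=F)] out:-; bubbles=1
Tick 8: [PARSE:P5(v=11,ok=F), VALIDATE:-, TRANSFORM:P4(v=8,ok=T), EMIT:P3(v=0,ok=F)] out:P2(v=0); bubbles=1
Tick 9: [PARSE:P6(v=10,ok=F), VALIDATE:P5(v=11,ok=F), TRANSFORM:-, EMIT:P4(v=8,ok=T)] out:P3(v=0); bubbles=1
Tick 10: [PARSE:-, VALIDATE:P6(v=10,ok=F), TRANSFORM:P5(v=0,ok=F), EMIT:-] out:P4(v=8); bubbles=2
Tick 11: [PARSE:-, VALIDATE:-, TRANSFORM:P6(v=0,ok=F), EMIT:P5(v=0,ok=F)] out:-; bubbles=2
Tick 12: [PARSE:-, VALIDATE:-, TRANSFORM:-, EMIT:P6(v=0,ok=F)] out:P5(v=0); bubbles=3
Tick 13: [PARSE:-, VALIDATE:-, TRANSFORM:-, EMIT:-] out:P6(v=0); bubbles=4
Total bubble-slots: 28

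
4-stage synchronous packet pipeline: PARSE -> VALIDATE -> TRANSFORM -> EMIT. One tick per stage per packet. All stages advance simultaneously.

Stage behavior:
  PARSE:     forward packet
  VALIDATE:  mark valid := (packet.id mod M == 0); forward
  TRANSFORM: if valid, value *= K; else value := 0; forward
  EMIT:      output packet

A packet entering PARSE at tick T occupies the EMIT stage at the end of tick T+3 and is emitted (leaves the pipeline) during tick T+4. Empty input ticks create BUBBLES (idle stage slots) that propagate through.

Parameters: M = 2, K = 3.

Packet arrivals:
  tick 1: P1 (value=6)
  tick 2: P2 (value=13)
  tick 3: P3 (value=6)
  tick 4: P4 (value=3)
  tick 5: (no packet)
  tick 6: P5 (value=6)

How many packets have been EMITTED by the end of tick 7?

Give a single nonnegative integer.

Tick 1: [PARSE:P1(v=6,ok=F), VALIDATE:-, TRANSFORM:-, EMIT:-] out:-; in:P1
Tick 2: [PARSE:P2(v=13,ok=F), VALIDATE:P1(v=6,ok=F), TRANSFORM:-, EMIT:-] out:-; in:P2
Tick 3: [PARSE:P3(v=6,ok=F), VALIDATE:P2(v=13,ok=T), TRANSFORM:P1(v=0,ok=F), EMIT:-] out:-; in:P3
Tick 4: [PARSE:P4(v=3,ok=F), VALIDATE:P3(v=6,ok=F), TRANSFORM:P2(v=39,ok=T), EMIT:P1(v=0,ok=F)] out:-; in:P4
Tick 5: [PARSE:-, VALIDATE:P4(v=3,ok=T), TRANSFORM:P3(v=0,ok=F), EMIT:P2(v=39,ok=T)] out:P1(v=0); in:-
Tick 6: [PARSE:P5(v=6,ok=F), VALIDATE:-, TRANSFORM:P4(v=9,ok=T), EMIT:P3(v=0,ok=F)] out:P2(v=39); in:P5
Tick 7: [PARSE:-, VALIDATE:P5(v=6,ok=F), TRANSFORM:-, EMIT:P4(v=9,ok=T)] out:P3(v=0); in:-
Emitted by tick 7: ['P1', 'P2', 'P3']

Answer: 3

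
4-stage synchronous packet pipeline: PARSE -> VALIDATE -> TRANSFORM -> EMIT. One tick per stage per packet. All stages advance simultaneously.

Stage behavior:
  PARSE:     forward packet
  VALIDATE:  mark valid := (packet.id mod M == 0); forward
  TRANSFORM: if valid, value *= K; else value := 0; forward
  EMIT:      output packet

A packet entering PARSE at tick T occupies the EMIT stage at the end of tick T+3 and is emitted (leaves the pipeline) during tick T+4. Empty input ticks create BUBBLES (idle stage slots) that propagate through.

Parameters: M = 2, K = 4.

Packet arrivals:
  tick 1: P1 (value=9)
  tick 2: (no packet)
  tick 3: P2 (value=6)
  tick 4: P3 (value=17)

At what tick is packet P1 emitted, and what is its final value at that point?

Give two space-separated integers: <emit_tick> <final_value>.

Answer: 5 0

Derivation:
Tick 1: [PARSE:P1(v=9,ok=F), VALIDATE:-, TRANSFORM:-, EMIT:-] out:-; in:P1
Tick 2: [PARSE:-, VALIDATE:P1(v=9,ok=F), TRANSFORM:-, EMIT:-] out:-; in:-
Tick 3: [PARSE:P2(v=6,ok=F), VALIDATE:-, TRANSFORM:P1(v=0,ok=F), EMIT:-] out:-; in:P2
Tick 4: [PARSE:P3(v=17,ok=F), VALIDATE:P2(v=6,ok=T), TRANSFORM:-, EMIT:P1(v=0,ok=F)] out:-; in:P3
Tick 5: [PARSE:-, VALIDATE:P3(v=17,ok=F), TRANSFORM:P2(v=24,ok=T), EMIT:-] out:P1(v=0); in:-
Tick 6: [PARSE:-, VALIDATE:-, TRANSFORM:P3(v=0,ok=F), EMIT:P2(v=24,ok=T)] out:-; in:-
Tick 7: [PARSE:-, VALIDATE:-, TRANSFORM:-, EMIT:P3(v=0,ok=F)] out:P2(v=24); in:-
Tick 8: [PARSE:-, VALIDATE:-, TRANSFORM:-, EMIT:-] out:P3(v=0); in:-
P1: arrives tick 1, valid=False (id=1, id%2=1), emit tick 5, final value 0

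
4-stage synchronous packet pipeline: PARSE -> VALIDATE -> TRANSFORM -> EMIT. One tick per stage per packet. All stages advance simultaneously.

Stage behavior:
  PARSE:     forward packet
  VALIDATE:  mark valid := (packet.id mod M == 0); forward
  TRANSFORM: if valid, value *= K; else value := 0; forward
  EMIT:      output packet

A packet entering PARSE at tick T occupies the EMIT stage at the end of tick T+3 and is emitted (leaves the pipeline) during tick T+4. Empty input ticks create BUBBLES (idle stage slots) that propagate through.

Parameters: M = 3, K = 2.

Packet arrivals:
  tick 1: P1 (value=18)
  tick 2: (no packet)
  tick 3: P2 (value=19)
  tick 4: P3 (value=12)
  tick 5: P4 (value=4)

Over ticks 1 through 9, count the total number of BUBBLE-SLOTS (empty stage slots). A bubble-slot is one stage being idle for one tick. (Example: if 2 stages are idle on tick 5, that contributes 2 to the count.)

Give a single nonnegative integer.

Answer: 20

Derivation:
Tick 1: [PARSE:P1(v=18,ok=F), VALIDATE:-, TRANSFORM:-, EMIT:-] out:-; bubbles=3
Tick 2: [PARSE:-, VALIDATE:P1(v=18,ok=F), TRANSFORM:-, EMIT:-] out:-; bubbles=3
Tick 3: [PARSE:P2(v=19,ok=F), VALIDATE:-, TRANSFORM:P1(v=0,ok=F), EMIT:-] out:-; bubbles=2
Tick 4: [PARSE:P3(v=12,ok=F), VALIDATE:P2(v=19,ok=F), TRANSFORM:-, EMIT:P1(v=0,ok=F)] out:-; bubbles=1
Tick 5: [PARSE:P4(v=4,ok=F), VALIDATE:P3(v=12,ok=T), TRANSFORM:P2(v=0,ok=F), EMIT:-] out:P1(v=0); bubbles=1
Tick 6: [PARSE:-, VALIDATE:P4(v=4,ok=F), TRANSFORM:P3(v=24,ok=T), EMIT:P2(v=0,ok=F)] out:-; bubbles=1
Tick 7: [PARSE:-, VALIDATE:-, TRANSFORM:P4(v=0,ok=F), EMIT:P3(v=24,ok=T)] out:P2(v=0); bubbles=2
Tick 8: [PARSE:-, VALIDATE:-, TRANSFORM:-, EMIT:P4(v=0,ok=F)] out:P3(v=24); bubbles=3
Tick 9: [PARSE:-, VALIDATE:-, TRANSFORM:-, EMIT:-] out:P4(v=0); bubbles=4
Total bubble-slots: 20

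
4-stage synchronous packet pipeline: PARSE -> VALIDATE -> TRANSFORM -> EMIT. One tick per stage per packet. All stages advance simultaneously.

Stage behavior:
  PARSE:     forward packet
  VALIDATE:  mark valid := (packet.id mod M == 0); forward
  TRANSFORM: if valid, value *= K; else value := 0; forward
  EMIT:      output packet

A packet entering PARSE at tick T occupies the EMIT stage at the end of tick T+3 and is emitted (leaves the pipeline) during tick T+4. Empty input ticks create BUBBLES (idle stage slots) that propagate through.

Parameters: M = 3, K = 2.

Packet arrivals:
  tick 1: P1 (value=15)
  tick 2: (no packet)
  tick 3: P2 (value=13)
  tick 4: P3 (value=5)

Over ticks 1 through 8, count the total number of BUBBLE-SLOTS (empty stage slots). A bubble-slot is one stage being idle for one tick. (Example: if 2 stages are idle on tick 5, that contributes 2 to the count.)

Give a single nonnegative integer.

Answer: 20

Derivation:
Tick 1: [PARSE:P1(v=15,ok=F), VALIDATE:-, TRANSFORM:-, EMIT:-] out:-; bubbles=3
Tick 2: [PARSE:-, VALIDATE:P1(v=15,ok=F), TRANSFORM:-, EMIT:-] out:-; bubbles=3
Tick 3: [PARSE:P2(v=13,ok=F), VALIDATE:-, TRANSFORM:P1(v=0,ok=F), EMIT:-] out:-; bubbles=2
Tick 4: [PARSE:P3(v=5,ok=F), VALIDATE:P2(v=13,ok=F), TRANSFORM:-, EMIT:P1(v=0,ok=F)] out:-; bubbles=1
Tick 5: [PARSE:-, VALIDATE:P3(v=5,ok=T), TRANSFORM:P2(v=0,ok=F), EMIT:-] out:P1(v=0); bubbles=2
Tick 6: [PARSE:-, VALIDATE:-, TRANSFORM:P3(v=10,ok=T), EMIT:P2(v=0,ok=F)] out:-; bubbles=2
Tick 7: [PARSE:-, VALIDATE:-, TRANSFORM:-, EMIT:P3(v=10,ok=T)] out:P2(v=0); bubbles=3
Tick 8: [PARSE:-, VALIDATE:-, TRANSFORM:-, EMIT:-] out:P3(v=10); bubbles=4
Total bubble-slots: 20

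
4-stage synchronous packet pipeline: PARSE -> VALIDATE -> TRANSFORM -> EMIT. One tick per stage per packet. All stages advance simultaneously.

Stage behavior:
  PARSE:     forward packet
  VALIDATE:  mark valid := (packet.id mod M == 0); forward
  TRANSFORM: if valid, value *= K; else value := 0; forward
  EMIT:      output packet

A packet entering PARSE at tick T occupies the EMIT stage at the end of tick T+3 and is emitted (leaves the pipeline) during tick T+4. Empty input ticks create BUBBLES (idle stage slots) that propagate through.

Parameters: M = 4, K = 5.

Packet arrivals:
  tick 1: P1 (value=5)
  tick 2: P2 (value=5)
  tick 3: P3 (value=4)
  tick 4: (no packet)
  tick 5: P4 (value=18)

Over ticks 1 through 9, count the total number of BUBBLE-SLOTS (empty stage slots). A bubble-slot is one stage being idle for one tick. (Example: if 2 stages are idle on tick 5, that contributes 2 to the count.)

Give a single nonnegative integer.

Tick 1: [PARSE:P1(v=5,ok=F), VALIDATE:-, TRANSFORM:-, EMIT:-] out:-; bubbles=3
Tick 2: [PARSE:P2(v=5,ok=F), VALIDATE:P1(v=5,ok=F), TRANSFORM:-, EMIT:-] out:-; bubbles=2
Tick 3: [PARSE:P3(v=4,ok=F), VALIDATE:P2(v=5,ok=F), TRANSFORM:P1(v=0,ok=F), EMIT:-] out:-; bubbles=1
Tick 4: [PARSE:-, VALIDATE:P3(v=4,ok=F), TRANSFORM:P2(v=0,ok=F), EMIT:P1(v=0,ok=F)] out:-; bubbles=1
Tick 5: [PARSE:P4(v=18,ok=F), VALIDATE:-, TRANSFORM:P3(v=0,ok=F), EMIT:P2(v=0,ok=F)] out:P1(v=0); bubbles=1
Tick 6: [PARSE:-, VALIDATE:P4(v=18,ok=T), TRANSFORM:-, EMIT:P3(v=0,ok=F)] out:P2(v=0); bubbles=2
Tick 7: [PARSE:-, VALIDATE:-, TRANSFORM:P4(v=90,ok=T), EMIT:-] out:P3(v=0); bubbles=3
Tick 8: [PARSE:-, VALIDATE:-, TRANSFORM:-, EMIT:P4(v=90,ok=T)] out:-; bubbles=3
Tick 9: [PARSE:-, VALIDATE:-, TRANSFORM:-, EMIT:-] out:P4(v=90); bubbles=4
Total bubble-slots: 20

Answer: 20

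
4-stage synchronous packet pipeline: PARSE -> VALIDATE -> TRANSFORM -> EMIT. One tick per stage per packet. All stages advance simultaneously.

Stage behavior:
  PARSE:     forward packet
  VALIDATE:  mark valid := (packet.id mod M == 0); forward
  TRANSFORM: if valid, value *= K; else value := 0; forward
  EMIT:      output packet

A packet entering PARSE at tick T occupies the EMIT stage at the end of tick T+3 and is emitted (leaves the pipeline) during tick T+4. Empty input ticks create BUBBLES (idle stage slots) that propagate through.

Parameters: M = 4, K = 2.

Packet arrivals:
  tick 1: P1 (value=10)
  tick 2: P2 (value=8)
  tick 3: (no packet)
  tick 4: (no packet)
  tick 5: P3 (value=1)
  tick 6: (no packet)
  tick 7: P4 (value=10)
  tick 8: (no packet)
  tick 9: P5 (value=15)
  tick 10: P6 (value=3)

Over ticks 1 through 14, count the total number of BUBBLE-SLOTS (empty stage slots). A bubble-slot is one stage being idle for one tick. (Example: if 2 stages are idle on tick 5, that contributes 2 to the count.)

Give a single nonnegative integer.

Answer: 32

Derivation:
Tick 1: [PARSE:P1(v=10,ok=F), VALIDATE:-, TRANSFORM:-, EMIT:-] out:-; bubbles=3
Tick 2: [PARSE:P2(v=8,ok=F), VALIDATE:P1(v=10,ok=F), TRANSFORM:-, EMIT:-] out:-; bubbles=2
Tick 3: [PARSE:-, VALIDATE:P2(v=8,ok=F), TRANSFORM:P1(v=0,ok=F), EMIT:-] out:-; bubbles=2
Tick 4: [PARSE:-, VALIDATE:-, TRANSFORM:P2(v=0,ok=F), EMIT:P1(v=0,ok=F)] out:-; bubbles=2
Tick 5: [PARSE:P3(v=1,ok=F), VALIDATE:-, TRANSFORM:-, EMIT:P2(v=0,ok=F)] out:P1(v=0); bubbles=2
Tick 6: [PARSE:-, VALIDATE:P3(v=1,ok=F), TRANSFORM:-, EMIT:-] out:P2(v=0); bubbles=3
Tick 7: [PARSE:P4(v=10,ok=F), VALIDATE:-, TRANSFORM:P3(v=0,ok=F), EMIT:-] out:-; bubbles=2
Tick 8: [PARSE:-, VALIDATE:P4(v=10,ok=T), TRANSFORM:-, EMIT:P3(v=0,ok=F)] out:-; bubbles=2
Tick 9: [PARSE:P5(v=15,ok=F), VALIDATE:-, TRANSFORM:P4(v=20,ok=T), EMIT:-] out:P3(v=0); bubbles=2
Tick 10: [PARSE:P6(v=3,ok=F), VALIDATE:P5(v=15,ok=F), TRANSFORM:-, EMIT:P4(v=20,ok=T)] out:-; bubbles=1
Tick 11: [PARSE:-, VALIDATE:P6(v=3,ok=F), TRANSFORM:P5(v=0,ok=F), EMIT:-] out:P4(v=20); bubbles=2
Tick 12: [PARSE:-, VALIDATE:-, TRANSFORM:P6(v=0,ok=F), EMIT:P5(v=0,ok=F)] out:-; bubbles=2
Tick 13: [PARSE:-, VALIDATE:-, TRANSFORM:-, EMIT:P6(v=0,ok=F)] out:P5(v=0); bubbles=3
Tick 14: [PARSE:-, VALIDATE:-, TRANSFORM:-, EMIT:-] out:P6(v=0); bubbles=4
Total bubble-slots: 32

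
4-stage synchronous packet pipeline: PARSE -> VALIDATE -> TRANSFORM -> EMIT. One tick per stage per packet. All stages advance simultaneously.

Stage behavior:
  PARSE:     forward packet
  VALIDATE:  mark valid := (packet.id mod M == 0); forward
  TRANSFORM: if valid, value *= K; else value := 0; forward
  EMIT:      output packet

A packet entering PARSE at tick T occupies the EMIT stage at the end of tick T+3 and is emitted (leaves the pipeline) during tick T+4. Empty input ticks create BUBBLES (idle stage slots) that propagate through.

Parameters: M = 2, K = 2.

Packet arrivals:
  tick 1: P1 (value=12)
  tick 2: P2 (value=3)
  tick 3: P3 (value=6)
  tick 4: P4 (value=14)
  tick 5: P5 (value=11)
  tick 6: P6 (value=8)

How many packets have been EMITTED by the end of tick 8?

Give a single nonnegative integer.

Tick 1: [PARSE:P1(v=12,ok=F), VALIDATE:-, TRANSFORM:-, EMIT:-] out:-; in:P1
Tick 2: [PARSE:P2(v=3,ok=F), VALIDATE:P1(v=12,ok=F), TRANSFORM:-, EMIT:-] out:-; in:P2
Tick 3: [PARSE:P3(v=6,ok=F), VALIDATE:P2(v=3,ok=T), TRANSFORM:P1(v=0,ok=F), EMIT:-] out:-; in:P3
Tick 4: [PARSE:P4(v=14,ok=F), VALIDATE:P3(v=6,ok=F), TRANSFORM:P2(v=6,ok=T), EMIT:P1(v=0,ok=F)] out:-; in:P4
Tick 5: [PARSE:P5(v=11,ok=F), VALIDATE:P4(v=14,ok=T), TRANSFORM:P3(v=0,ok=F), EMIT:P2(v=6,ok=T)] out:P1(v=0); in:P5
Tick 6: [PARSE:P6(v=8,ok=F), VALIDATE:P5(v=11,ok=F), TRANSFORM:P4(v=28,ok=T), EMIT:P3(v=0,ok=F)] out:P2(v=6); in:P6
Tick 7: [PARSE:-, VALIDATE:P6(v=8,ok=T), TRANSFORM:P5(v=0,ok=F), EMIT:P4(v=28,ok=T)] out:P3(v=0); in:-
Tick 8: [PARSE:-, VALIDATE:-, TRANSFORM:P6(v=16,ok=T), EMIT:P5(v=0,ok=F)] out:P4(v=28); in:-
Emitted by tick 8: ['P1', 'P2', 'P3', 'P4']

Answer: 4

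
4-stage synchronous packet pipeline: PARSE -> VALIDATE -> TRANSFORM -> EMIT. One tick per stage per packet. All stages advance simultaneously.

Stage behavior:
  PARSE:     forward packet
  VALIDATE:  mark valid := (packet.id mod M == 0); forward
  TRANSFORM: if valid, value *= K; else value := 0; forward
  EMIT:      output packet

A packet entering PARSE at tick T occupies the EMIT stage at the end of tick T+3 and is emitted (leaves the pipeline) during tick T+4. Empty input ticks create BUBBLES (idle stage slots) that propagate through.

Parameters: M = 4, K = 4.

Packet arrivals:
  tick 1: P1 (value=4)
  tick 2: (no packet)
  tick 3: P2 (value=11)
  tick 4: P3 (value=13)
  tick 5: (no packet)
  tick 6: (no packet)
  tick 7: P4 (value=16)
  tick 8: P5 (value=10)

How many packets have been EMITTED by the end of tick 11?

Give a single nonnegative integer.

Tick 1: [PARSE:P1(v=4,ok=F), VALIDATE:-, TRANSFORM:-, EMIT:-] out:-; in:P1
Tick 2: [PARSE:-, VALIDATE:P1(v=4,ok=F), TRANSFORM:-, EMIT:-] out:-; in:-
Tick 3: [PARSE:P2(v=11,ok=F), VALIDATE:-, TRANSFORM:P1(v=0,ok=F), EMIT:-] out:-; in:P2
Tick 4: [PARSE:P3(v=13,ok=F), VALIDATE:P2(v=11,ok=F), TRANSFORM:-, EMIT:P1(v=0,ok=F)] out:-; in:P3
Tick 5: [PARSE:-, VALIDATE:P3(v=13,ok=F), TRANSFORM:P2(v=0,ok=F), EMIT:-] out:P1(v=0); in:-
Tick 6: [PARSE:-, VALIDATE:-, TRANSFORM:P3(v=0,ok=F), EMIT:P2(v=0,ok=F)] out:-; in:-
Tick 7: [PARSE:P4(v=16,ok=F), VALIDATE:-, TRANSFORM:-, EMIT:P3(v=0,ok=F)] out:P2(v=0); in:P4
Tick 8: [PARSE:P5(v=10,ok=F), VALIDATE:P4(v=16,ok=T), TRANSFORM:-, EMIT:-] out:P3(v=0); in:P5
Tick 9: [PARSE:-, VALIDATE:P5(v=10,ok=F), TRANSFORM:P4(v=64,ok=T), EMIT:-] out:-; in:-
Tick 10: [PARSE:-, VALIDATE:-, TRANSFORM:P5(v=0,ok=F), EMIT:P4(v=64,ok=T)] out:-; in:-
Tick 11: [PARSE:-, VALIDATE:-, TRANSFORM:-, EMIT:P5(v=0,ok=F)] out:P4(v=64); in:-
Emitted by tick 11: ['P1', 'P2', 'P3', 'P4']

Answer: 4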